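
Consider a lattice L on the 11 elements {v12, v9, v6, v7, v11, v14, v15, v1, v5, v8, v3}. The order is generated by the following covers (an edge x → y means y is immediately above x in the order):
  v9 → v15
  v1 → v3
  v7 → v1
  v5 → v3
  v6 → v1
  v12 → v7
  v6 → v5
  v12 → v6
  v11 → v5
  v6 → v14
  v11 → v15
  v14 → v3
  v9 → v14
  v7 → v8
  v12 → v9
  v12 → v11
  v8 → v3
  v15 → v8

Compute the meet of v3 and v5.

v5

Common lower bounds of {v3, v5}: v11, v12, v5, v6.
The greatest among these is v5.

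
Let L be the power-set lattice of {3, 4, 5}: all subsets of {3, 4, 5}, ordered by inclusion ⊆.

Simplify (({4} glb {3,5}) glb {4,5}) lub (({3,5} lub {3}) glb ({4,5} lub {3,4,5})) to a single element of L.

{3,5}

{4} ∧ {3,5} = ∅
∅ ∧ {4,5} = ∅
{3,5} ∨ {3} = {3,5}
{4,5} ∨ {3,4,5} = {3,4,5}
{3,5} ∧ {3,4,5} = {3,5}
∅ ∨ {3,5} = {3,5}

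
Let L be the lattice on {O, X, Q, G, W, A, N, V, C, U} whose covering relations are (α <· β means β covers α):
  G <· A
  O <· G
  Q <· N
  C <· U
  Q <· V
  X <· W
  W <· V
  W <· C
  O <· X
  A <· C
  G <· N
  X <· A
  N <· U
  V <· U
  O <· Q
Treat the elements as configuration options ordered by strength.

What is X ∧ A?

X

Common lower bounds of {X, A}: O, X.
The greatest among these is X.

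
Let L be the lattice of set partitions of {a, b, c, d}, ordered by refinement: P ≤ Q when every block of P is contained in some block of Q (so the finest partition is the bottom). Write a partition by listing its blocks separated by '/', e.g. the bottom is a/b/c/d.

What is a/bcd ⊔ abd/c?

abcd

The join of a/bcd and abd/c merges any blocks that overlap across the partitions, giving abcd.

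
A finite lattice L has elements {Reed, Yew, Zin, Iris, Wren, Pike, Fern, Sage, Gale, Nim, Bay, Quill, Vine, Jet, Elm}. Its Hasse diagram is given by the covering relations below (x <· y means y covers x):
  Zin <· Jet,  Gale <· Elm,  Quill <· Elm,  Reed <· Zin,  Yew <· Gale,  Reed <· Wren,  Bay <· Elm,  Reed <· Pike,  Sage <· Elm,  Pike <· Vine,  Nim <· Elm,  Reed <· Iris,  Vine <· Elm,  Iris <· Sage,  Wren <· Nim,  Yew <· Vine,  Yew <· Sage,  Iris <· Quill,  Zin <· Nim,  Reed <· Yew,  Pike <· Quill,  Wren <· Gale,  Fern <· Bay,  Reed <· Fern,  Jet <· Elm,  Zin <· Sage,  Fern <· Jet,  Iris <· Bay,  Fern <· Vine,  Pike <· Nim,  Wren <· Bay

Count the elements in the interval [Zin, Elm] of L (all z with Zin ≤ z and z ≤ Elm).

5

The interval [Zin, Elm] = {Elm, Jet, Nim, Sage, Zin}, which has 5 elements.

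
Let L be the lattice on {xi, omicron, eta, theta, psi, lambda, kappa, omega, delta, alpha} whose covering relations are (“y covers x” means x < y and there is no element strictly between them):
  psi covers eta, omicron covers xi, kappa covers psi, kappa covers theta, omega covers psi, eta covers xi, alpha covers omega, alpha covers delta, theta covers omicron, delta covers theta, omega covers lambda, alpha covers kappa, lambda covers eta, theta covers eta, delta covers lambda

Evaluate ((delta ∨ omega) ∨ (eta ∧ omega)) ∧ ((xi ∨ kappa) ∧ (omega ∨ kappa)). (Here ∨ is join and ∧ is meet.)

kappa

delta ∨ omega = alpha
eta ∧ omega = eta
alpha ∨ eta = alpha
xi ∨ kappa = kappa
omega ∨ kappa = alpha
kappa ∧ alpha = kappa
alpha ∧ kappa = kappa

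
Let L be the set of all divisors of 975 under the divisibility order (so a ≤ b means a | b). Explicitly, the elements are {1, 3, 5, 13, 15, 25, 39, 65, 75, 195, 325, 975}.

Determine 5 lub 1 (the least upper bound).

5

Common upper bounds of {5, 1}: 15, 195, 25, 325, 5, 65, 75, 975.
The least among these is 5.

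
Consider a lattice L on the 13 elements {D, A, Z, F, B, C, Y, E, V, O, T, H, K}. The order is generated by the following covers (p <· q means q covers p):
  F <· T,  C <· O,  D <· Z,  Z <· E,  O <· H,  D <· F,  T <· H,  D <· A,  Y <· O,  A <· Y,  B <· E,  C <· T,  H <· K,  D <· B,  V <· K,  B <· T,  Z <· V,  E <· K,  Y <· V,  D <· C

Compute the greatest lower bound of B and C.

Common lower bounds of {B, C}: D.
The greatest among these is D.

D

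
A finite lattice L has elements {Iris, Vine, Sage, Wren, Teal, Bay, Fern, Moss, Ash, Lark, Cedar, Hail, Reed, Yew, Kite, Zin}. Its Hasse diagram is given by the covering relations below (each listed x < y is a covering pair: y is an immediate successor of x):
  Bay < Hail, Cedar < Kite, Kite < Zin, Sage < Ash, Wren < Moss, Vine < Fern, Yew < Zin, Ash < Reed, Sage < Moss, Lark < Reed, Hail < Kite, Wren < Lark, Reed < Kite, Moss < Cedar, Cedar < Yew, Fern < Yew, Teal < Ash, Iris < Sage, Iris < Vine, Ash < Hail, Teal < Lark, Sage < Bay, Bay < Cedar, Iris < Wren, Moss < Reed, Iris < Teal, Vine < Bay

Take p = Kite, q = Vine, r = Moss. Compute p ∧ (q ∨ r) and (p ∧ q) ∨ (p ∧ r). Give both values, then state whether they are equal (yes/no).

Cedar; Cedar; yes

q ∨ r = Cedar, so p ∧ (q ∨ r) = Kite ∧ Cedar = Cedar.
p ∧ q = Vine and p ∧ r = Moss, so (p ∧ q) ∨ (p ∧ r) = Vine ∨ Moss = Cedar.
Equal: yes.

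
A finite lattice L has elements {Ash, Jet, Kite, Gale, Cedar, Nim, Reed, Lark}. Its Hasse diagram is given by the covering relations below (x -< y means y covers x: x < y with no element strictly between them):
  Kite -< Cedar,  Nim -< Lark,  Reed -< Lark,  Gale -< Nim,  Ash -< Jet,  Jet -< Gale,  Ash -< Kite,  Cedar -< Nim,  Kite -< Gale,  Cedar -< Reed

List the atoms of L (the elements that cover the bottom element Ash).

The atoms are exactly the elements that cover Ash: Jet, Kite.

Jet, Kite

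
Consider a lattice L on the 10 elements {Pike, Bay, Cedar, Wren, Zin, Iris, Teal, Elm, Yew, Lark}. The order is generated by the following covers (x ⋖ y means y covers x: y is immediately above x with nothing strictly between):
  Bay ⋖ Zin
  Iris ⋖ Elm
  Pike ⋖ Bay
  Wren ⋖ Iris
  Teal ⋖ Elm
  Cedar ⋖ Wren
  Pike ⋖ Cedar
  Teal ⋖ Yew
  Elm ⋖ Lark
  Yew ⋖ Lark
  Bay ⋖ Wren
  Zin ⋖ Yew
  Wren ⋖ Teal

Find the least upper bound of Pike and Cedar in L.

Cedar

Common upper bounds of {Pike, Cedar}: Cedar, Elm, Iris, Lark, Teal, Wren, Yew.
The least among these is Cedar.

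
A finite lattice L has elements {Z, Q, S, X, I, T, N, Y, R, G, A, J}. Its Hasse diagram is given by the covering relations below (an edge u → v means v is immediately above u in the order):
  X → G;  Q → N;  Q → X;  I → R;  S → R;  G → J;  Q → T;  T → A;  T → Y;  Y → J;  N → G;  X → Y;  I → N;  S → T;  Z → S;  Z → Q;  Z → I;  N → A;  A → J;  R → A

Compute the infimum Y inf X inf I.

Z

Common lower bounds of {Y, X, I}: Z.
The greatest among these is Z.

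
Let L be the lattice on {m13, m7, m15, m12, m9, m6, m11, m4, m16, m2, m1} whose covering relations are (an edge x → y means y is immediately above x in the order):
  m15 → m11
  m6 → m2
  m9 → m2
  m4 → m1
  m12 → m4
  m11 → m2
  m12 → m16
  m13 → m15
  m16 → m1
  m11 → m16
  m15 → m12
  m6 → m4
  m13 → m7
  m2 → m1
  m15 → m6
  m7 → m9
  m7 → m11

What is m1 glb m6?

Common lower bounds of {m1, m6}: m13, m15, m6.
The greatest among these is m6.

m6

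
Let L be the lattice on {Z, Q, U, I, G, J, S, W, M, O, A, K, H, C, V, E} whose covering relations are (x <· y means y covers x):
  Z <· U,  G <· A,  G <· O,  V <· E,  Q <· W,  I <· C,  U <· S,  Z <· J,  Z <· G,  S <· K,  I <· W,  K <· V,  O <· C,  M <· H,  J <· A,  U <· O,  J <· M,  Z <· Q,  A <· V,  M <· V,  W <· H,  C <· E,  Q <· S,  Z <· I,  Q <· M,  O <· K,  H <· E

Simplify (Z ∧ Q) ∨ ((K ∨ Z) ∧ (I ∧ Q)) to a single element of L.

Z

Z ∧ Q = Z
K ∨ Z = K
I ∧ Q = Z
K ∧ Z = Z
Z ∨ Z = Z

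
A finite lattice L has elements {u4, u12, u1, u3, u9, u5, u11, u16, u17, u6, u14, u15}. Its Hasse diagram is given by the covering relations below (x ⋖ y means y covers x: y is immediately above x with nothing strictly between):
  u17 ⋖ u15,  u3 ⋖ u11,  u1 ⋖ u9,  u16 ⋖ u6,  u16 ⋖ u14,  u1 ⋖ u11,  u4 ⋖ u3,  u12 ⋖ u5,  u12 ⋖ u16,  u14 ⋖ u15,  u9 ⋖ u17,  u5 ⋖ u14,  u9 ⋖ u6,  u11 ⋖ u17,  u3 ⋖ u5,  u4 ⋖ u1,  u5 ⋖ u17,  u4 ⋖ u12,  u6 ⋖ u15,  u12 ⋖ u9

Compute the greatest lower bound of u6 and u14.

Common lower bounds of {u6, u14}: u12, u16, u4.
The greatest among these is u16.

u16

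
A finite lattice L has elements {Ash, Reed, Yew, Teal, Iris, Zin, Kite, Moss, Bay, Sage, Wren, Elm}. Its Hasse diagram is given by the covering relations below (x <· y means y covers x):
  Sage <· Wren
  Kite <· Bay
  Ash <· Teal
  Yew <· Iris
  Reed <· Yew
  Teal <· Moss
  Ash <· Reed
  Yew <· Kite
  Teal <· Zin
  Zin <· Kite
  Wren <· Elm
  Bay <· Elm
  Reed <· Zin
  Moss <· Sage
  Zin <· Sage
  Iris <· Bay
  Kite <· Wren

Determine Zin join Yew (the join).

Kite

Common upper bounds of {Zin, Yew}: Bay, Elm, Kite, Wren.
The least among these is Kite.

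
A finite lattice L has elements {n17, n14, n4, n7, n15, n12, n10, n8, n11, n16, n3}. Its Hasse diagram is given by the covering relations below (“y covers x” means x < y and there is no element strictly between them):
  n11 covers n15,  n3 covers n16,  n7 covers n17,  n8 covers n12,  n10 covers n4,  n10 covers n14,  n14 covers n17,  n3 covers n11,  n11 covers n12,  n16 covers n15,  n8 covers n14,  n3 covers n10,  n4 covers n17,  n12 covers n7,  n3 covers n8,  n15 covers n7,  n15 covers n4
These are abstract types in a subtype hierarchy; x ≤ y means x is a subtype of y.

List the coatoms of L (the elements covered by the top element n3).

n10, n11, n16, n8

The coatoms are exactly the elements covered by n3: n10, n11, n16, n8.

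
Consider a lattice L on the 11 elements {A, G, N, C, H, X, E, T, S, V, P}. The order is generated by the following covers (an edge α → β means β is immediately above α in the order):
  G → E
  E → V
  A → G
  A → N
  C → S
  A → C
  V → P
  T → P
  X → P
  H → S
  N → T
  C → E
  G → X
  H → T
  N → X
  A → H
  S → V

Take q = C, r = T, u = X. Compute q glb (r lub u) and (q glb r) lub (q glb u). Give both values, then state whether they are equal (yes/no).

C; A; no

r lub u = P, so q glb (r lub u) = C glb P = C.
q glb r = A and q glb u = A, so (q glb r) lub (q glb u) = A lub A = A.
Equal: no.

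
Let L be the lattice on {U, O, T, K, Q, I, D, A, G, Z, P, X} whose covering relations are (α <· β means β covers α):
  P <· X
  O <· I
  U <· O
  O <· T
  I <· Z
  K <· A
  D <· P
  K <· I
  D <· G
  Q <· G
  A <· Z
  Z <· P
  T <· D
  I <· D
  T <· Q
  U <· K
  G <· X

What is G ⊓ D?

D

Common lower bounds of {G, D}: D, I, K, O, T, U.
The greatest among these is D.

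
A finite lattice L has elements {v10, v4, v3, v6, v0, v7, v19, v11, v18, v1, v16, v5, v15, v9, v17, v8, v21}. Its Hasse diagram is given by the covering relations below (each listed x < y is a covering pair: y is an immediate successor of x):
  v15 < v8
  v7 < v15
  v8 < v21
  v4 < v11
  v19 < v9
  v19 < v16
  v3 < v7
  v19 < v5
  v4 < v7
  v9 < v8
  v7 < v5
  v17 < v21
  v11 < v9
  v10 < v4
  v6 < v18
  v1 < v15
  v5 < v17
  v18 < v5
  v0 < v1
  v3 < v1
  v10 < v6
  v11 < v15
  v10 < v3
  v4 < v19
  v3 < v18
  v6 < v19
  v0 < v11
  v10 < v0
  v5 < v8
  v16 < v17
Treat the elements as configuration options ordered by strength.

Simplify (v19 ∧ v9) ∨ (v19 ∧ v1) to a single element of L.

v19

v19 ∧ v9 = v19
v19 ∧ v1 = v10
v19 ∨ v10 = v19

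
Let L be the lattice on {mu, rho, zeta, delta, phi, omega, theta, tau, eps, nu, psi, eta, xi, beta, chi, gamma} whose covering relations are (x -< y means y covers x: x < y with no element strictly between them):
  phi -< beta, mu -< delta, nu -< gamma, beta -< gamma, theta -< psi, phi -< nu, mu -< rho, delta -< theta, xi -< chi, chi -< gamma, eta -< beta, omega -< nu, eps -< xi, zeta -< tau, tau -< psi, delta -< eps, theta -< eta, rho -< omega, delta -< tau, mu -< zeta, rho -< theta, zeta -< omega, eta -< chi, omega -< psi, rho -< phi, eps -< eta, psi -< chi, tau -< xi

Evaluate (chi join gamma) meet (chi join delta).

chi ∨ gamma = gamma
chi ∨ delta = chi
gamma ∧ chi = chi

chi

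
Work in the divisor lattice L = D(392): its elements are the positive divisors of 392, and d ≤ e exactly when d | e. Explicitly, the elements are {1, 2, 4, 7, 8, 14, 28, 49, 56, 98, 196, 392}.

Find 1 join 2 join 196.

In the divisibility order, the join is the least common multiple: lcm(1, 2, 196) = 196.

196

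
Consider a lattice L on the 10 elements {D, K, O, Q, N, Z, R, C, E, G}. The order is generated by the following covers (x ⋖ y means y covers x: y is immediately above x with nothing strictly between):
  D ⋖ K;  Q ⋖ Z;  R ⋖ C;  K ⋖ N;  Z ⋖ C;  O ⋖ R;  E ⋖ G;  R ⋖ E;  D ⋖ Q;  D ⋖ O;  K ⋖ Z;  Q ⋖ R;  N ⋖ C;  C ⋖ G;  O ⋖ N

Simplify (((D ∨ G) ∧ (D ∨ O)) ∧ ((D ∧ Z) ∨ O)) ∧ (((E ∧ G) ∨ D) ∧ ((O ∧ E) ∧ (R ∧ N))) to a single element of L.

O

D ∨ G = G
D ∨ O = O
G ∧ O = O
D ∧ Z = D
D ∨ O = O
O ∧ O = O
E ∧ G = E
E ∨ D = E
O ∧ E = O
R ∧ N = O
O ∧ O = O
E ∧ O = O
O ∧ O = O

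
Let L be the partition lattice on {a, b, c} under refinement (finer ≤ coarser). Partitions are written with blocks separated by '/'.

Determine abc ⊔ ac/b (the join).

abc

The join of abc and ac/b merges any blocks that overlap across the partitions, giving abc.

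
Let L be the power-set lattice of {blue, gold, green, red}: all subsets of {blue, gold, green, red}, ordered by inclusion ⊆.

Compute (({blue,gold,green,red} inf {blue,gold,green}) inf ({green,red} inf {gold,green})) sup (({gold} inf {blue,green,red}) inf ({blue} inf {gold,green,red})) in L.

{blue,gold,green,red} ∧ {blue,gold,green} = {blue,gold,green}
{green,red} ∧ {gold,green} = {green}
{blue,gold,green} ∧ {green} = {green}
{gold} ∧ {blue,green,red} = ∅
{blue} ∧ {gold,green,red} = ∅
∅ ∧ ∅ = ∅
{green} ∨ ∅ = {green}

{green}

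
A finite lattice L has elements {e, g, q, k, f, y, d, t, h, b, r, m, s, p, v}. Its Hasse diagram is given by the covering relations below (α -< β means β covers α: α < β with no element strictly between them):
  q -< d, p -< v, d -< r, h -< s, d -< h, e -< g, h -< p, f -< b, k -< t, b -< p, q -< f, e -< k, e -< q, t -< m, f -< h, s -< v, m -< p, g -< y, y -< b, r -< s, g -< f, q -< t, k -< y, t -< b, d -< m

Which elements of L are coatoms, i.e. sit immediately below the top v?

p, s

The coatoms are exactly the elements covered by v: p, s.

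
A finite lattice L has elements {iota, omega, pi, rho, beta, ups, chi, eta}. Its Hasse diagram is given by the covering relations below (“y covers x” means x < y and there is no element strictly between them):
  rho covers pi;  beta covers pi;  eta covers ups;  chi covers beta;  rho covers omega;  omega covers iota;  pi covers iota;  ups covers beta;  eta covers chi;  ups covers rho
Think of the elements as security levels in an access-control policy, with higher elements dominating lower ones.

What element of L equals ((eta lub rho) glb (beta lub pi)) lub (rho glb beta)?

eta ∨ rho = eta
beta ∨ pi = beta
eta ∧ beta = beta
rho ∧ beta = pi
beta ∨ pi = beta

beta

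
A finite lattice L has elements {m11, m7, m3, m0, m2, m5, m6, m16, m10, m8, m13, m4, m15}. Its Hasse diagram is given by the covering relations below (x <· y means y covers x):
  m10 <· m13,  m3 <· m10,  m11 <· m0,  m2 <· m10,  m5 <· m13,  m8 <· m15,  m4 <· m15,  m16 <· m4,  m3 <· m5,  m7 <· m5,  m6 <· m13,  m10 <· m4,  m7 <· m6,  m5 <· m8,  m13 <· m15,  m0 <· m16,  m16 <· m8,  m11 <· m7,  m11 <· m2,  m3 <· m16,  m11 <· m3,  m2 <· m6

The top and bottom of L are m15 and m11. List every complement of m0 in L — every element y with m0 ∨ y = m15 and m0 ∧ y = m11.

Need y with m0 ∨ y = m15 and m0 ∧ y = m11.
Checking each element gives: m13, m6.

m13, m6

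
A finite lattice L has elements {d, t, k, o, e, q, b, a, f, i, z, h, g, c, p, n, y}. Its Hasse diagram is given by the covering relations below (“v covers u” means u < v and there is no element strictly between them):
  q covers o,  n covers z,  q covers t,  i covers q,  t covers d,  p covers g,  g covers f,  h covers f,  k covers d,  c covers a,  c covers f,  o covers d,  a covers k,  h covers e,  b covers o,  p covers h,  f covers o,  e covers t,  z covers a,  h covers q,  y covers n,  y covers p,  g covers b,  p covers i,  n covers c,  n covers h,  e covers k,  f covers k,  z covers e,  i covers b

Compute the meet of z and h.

Common lower bounds of {z, h}: d, e, k, t.
The greatest among these is e.

e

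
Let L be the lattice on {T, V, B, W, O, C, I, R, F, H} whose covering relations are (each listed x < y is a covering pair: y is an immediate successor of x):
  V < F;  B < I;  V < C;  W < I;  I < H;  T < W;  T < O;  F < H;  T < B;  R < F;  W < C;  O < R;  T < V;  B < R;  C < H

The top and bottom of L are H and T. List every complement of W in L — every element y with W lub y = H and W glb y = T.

Need y with W ∨ y = H and W ∧ y = T.
Checking each element gives: F, O, R.

F, O, R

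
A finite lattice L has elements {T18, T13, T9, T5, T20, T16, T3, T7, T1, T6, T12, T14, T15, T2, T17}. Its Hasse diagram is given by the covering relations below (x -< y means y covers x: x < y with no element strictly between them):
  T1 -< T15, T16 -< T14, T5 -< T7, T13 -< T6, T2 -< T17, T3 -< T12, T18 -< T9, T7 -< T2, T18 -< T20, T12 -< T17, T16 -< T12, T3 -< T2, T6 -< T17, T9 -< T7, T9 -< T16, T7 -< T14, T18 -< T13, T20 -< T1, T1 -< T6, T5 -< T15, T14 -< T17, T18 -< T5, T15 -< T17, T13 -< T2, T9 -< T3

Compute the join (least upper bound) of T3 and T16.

Common upper bounds of {T3, T16}: T12, T17.
The least among these is T12.

T12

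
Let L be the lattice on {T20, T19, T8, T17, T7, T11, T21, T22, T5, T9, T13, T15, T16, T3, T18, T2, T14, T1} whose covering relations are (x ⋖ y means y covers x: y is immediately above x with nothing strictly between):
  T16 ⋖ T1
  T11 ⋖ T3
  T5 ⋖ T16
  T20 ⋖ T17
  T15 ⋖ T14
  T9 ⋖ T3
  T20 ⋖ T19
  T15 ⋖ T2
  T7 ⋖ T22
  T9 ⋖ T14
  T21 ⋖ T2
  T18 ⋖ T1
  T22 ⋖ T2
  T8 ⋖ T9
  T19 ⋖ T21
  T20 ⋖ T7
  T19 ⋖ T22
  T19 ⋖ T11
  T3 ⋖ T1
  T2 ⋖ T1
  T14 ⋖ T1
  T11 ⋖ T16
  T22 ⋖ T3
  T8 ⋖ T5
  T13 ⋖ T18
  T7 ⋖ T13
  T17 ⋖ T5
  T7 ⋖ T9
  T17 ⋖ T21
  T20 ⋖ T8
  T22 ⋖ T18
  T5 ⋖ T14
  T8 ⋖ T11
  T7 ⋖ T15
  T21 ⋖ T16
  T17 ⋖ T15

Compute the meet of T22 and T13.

T7

Common lower bounds of {T22, T13}: T20, T7.
The greatest among these is T7.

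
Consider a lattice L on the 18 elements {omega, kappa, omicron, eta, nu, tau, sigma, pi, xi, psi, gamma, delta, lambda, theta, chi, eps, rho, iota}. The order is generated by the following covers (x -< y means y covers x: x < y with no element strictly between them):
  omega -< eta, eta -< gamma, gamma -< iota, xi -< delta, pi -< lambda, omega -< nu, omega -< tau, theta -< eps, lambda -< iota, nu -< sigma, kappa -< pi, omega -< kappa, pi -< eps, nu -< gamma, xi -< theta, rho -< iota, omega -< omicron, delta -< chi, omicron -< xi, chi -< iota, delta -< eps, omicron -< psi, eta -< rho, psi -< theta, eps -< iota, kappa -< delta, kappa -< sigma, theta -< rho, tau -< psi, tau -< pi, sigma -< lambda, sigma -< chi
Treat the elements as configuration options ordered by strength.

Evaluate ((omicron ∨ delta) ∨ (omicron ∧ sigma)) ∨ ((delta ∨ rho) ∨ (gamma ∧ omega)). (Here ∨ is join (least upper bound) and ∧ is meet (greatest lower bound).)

omicron ∨ delta = delta
omicron ∧ sigma = omega
delta ∨ omega = delta
delta ∨ rho = iota
gamma ∧ omega = omega
iota ∨ omega = iota
delta ∨ iota = iota

iota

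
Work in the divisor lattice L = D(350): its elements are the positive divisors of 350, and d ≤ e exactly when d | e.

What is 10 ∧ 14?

In the divisibility order, the meet is the greatest common divisor: gcd(10, 14) = 2.

2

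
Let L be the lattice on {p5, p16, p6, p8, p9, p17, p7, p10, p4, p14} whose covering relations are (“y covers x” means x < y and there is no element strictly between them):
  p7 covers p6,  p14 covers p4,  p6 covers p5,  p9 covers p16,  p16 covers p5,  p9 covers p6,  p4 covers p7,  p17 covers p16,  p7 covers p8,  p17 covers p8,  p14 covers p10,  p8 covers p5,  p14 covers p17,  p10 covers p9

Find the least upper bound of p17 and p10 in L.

p14

Common upper bounds of {p17, p10}: p14.
The least among these is p14.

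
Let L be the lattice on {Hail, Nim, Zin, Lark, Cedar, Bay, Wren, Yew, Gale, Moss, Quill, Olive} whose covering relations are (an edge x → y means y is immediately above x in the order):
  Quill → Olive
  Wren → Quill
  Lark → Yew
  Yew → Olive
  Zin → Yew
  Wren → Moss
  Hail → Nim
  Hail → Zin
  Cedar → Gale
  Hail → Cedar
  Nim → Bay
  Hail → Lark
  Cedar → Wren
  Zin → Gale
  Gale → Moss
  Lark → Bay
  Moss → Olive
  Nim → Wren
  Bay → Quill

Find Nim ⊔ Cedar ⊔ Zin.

Common upper bounds of {Nim, Cedar, Zin}: Moss, Olive.
The least among these is Moss.

Moss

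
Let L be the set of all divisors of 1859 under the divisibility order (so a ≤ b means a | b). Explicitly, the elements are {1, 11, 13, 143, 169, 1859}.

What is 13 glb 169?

13

In the divisibility order, the meet is the greatest common divisor: gcd(13, 169) = 13.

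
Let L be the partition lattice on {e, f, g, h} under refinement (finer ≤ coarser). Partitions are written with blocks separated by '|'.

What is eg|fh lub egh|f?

Common upper bounds of {eg|fh, egh|f}: efgh.
The least among these is efgh.

efgh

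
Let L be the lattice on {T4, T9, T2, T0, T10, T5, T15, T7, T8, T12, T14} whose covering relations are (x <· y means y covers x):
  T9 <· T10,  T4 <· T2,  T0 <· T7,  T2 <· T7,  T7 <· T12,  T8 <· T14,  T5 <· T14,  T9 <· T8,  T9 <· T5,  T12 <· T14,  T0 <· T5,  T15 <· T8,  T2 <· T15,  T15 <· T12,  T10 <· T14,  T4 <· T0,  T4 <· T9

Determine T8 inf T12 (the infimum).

Common lower bounds of {T8, T12}: T15, T2, T4.
The greatest among these is T15.

T15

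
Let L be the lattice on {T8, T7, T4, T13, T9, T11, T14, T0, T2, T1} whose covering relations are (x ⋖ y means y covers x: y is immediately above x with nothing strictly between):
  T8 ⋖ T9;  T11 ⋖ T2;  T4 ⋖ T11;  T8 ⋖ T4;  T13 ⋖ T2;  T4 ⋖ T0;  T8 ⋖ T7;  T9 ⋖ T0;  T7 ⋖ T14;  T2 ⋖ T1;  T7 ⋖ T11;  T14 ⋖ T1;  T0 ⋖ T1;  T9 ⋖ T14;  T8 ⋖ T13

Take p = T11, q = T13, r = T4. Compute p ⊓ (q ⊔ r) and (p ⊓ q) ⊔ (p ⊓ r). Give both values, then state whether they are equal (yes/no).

q ⊔ r = T2, so p ⊓ (q ⊔ r) = T11 ⊓ T2 = T11.
p ⊓ q = T8 and p ⊓ r = T4, so (p ⊓ q) ⊔ (p ⊓ r) = T8 ⊔ T4 = T4.
Equal: no.

T11; T4; no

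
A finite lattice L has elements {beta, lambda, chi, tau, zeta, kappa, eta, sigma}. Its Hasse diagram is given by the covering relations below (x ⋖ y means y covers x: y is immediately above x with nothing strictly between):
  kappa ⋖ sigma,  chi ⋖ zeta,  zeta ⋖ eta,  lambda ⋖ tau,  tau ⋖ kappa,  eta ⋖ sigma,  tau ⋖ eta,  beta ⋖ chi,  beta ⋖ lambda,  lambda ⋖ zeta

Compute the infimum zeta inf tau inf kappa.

Common lower bounds of {zeta, tau, kappa}: beta, lambda.
The greatest among these is lambda.

lambda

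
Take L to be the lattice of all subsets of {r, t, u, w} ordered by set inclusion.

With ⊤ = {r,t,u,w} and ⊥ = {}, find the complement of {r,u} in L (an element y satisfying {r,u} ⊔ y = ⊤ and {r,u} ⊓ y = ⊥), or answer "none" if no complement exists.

{t,w}

Need y with {r,u} ∨ y = {r,t,u,w} and {r,u} ∧ y = {}.
Checking each element gives: {t,w}.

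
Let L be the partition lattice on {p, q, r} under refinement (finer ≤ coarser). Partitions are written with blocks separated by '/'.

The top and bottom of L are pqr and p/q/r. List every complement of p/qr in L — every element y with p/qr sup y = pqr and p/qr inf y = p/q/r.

Need y with p/qr ∨ y = pqr and p/qr ∧ y = p/q/r.
Checking each element gives: pq/r, pr/q.

pq/r, pr/q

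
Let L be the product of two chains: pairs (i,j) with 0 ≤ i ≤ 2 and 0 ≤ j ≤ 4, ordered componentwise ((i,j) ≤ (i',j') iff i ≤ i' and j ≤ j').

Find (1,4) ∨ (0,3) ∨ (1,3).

In a product of chains, the join is componentwise max, giving (1,4).

(1,4)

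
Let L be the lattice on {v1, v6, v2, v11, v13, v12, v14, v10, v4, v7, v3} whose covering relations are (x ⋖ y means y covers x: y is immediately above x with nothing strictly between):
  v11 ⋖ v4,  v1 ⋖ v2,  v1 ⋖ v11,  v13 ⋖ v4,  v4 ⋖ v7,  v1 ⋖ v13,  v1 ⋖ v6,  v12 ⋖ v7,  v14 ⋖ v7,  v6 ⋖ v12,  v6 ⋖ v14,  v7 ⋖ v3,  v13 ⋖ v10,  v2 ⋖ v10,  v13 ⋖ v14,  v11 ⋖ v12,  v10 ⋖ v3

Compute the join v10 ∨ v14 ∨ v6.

Common upper bounds of {v10, v14, v6}: v3.
The least among these is v3.

v3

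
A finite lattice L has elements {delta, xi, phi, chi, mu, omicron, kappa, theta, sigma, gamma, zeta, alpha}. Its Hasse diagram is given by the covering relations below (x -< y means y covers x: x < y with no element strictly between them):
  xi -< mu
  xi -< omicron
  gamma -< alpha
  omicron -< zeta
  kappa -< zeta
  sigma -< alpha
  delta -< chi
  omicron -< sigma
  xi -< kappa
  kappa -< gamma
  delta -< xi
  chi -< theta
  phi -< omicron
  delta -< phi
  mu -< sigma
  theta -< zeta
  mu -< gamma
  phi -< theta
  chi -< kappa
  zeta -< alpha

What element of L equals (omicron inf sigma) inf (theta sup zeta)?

omicron

omicron ∧ sigma = omicron
theta ∨ zeta = zeta
omicron ∧ zeta = omicron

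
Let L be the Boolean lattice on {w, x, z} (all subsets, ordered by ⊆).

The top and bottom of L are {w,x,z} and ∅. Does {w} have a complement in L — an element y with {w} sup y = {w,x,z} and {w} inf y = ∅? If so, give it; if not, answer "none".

{x,z}

Need y with {w} ∨ y = {w,x,z} and {w} ∧ y = ∅.
Checking each element gives: {x,z}.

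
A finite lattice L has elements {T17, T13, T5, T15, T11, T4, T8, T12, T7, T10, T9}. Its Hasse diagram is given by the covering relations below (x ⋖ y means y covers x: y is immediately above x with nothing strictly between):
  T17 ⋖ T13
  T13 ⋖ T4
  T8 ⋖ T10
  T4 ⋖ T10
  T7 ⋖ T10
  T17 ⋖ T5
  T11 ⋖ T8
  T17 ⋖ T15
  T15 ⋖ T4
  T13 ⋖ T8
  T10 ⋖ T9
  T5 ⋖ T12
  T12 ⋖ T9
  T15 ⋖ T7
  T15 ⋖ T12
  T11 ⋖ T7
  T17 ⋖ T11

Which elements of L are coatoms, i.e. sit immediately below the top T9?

The coatoms are exactly the elements covered by T9: T10, T12.

T10, T12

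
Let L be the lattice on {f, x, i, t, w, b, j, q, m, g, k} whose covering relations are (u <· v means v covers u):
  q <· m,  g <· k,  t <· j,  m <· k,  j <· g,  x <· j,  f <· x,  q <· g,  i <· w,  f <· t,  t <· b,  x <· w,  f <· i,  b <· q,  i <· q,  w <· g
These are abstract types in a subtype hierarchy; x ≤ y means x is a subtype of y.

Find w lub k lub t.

k

Common upper bounds of {w, k, t}: k.
The least among these is k.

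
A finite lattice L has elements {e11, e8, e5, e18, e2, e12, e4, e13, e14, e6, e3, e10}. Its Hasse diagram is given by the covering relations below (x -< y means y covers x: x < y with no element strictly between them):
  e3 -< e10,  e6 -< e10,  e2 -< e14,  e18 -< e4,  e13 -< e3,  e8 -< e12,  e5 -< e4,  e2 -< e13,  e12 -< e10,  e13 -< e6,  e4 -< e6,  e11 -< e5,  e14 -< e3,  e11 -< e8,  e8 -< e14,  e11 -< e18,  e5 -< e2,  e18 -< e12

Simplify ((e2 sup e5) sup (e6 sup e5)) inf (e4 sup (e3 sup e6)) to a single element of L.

e2 ∨ e5 = e2
e6 ∨ e5 = e6
e2 ∨ e6 = e6
e3 ∨ e6 = e10
e4 ∨ e10 = e10
e6 ∧ e10 = e6

e6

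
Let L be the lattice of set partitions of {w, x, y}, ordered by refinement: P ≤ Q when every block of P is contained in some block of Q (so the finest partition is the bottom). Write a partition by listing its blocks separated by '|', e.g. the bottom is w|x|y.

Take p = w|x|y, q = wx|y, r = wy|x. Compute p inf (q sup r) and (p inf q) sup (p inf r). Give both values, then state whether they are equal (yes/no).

q sup r = wxy, so p inf (q sup r) = w|x|y inf wxy = w|x|y.
p inf q = w|x|y and p inf r = w|x|y, so (p inf q) sup (p inf r) = w|x|y sup w|x|y = w|x|y.
Equal: yes.

w|x|y; w|x|y; yes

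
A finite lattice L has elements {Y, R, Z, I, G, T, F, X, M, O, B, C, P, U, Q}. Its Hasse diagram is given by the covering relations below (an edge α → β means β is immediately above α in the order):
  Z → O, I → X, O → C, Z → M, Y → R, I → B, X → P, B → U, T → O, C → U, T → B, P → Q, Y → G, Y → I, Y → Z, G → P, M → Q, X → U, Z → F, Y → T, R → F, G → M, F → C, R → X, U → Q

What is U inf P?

Common lower bounds of {U, P}: I, R, X, Y.
The greatest among these is X.

X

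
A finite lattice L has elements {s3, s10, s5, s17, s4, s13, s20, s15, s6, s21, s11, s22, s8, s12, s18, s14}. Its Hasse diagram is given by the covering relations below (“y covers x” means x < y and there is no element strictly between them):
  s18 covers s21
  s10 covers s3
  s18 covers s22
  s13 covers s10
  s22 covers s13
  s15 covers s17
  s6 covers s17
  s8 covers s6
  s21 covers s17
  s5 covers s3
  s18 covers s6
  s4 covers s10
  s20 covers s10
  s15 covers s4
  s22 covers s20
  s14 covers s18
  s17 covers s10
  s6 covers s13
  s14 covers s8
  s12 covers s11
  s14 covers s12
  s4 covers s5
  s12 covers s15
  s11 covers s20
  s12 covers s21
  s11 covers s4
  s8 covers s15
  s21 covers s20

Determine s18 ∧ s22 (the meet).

Common lower bounds of {s18, s22}: s10, s13, s20, s22, s3.
The greatest among these is s22.

s22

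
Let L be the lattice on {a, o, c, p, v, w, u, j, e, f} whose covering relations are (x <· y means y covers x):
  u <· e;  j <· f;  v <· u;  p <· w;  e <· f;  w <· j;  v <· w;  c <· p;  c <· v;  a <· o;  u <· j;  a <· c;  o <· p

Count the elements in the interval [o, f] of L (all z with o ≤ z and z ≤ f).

5

The interval [o, f] = {f, j, o, p, w}, which has 5 elements.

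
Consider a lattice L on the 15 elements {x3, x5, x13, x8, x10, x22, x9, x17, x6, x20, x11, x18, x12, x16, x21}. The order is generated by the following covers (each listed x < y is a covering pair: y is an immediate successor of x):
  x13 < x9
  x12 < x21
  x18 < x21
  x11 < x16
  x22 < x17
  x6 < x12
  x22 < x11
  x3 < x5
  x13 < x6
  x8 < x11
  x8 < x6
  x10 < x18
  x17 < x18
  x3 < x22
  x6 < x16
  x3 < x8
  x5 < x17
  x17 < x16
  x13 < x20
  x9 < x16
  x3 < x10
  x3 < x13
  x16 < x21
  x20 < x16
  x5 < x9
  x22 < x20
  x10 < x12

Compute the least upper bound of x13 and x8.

Common upper bounds of {x13, x8}: x12, x16, x21, x6.
The least among these is x6.

x6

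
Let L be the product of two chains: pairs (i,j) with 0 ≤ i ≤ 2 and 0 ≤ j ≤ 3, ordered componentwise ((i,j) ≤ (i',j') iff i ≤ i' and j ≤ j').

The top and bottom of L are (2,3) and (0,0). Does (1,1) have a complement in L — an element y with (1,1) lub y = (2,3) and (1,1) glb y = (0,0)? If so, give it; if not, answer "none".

none

For every candidate y, either (1,1) ∨ y ≠ (2,3) or (1,1) ∧ y ≠ (0,0); no complement exists.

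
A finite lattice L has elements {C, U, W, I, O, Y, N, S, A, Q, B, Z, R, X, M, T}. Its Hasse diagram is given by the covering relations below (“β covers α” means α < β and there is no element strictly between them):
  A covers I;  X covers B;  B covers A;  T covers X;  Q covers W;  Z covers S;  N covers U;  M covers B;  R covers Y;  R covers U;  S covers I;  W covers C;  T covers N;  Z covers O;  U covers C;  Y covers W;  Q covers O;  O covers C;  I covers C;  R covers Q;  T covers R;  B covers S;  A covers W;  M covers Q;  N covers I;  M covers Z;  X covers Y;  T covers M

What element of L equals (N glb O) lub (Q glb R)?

Q

N ∧ O = C
Q ∧ R = Q
C ∨ Q = Q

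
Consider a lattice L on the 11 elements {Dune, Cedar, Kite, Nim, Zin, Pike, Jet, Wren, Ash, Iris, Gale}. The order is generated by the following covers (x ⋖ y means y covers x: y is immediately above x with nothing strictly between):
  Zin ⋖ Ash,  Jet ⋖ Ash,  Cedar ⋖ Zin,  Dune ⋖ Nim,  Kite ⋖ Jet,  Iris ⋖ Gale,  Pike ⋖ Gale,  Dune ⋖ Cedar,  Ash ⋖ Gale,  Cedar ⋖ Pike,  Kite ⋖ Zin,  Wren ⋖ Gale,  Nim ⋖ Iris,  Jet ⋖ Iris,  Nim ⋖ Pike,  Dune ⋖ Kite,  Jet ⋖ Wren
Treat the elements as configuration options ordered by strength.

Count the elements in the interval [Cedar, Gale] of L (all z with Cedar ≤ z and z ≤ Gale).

The interval [Cedar, Gale] = {Ash, Cedar, Gale, Pike, Zin}, which has 5 elements.

5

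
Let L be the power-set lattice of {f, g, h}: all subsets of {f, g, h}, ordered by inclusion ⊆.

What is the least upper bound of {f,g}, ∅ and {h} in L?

Under ⊆, join is union: {f,g} ∪ ∅ ∪ {h} = {f,g,h}.

{f,g,h}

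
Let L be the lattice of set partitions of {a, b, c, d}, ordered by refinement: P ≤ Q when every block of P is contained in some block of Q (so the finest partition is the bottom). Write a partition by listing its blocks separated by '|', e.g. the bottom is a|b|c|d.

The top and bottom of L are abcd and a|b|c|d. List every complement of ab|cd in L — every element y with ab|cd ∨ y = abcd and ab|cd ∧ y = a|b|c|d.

ac|bd, ac|b|d, ad|bc, ad|b|c, a|bc|d, a|bd|c

Need y with ab|cd ∨ y = abcd and ab|cd ∧ y = a|b|c|d.
Checking each element gives: ac|bd, ac|b|d, ad|bc, ad|b|c, a|bc|d, a|bd|c.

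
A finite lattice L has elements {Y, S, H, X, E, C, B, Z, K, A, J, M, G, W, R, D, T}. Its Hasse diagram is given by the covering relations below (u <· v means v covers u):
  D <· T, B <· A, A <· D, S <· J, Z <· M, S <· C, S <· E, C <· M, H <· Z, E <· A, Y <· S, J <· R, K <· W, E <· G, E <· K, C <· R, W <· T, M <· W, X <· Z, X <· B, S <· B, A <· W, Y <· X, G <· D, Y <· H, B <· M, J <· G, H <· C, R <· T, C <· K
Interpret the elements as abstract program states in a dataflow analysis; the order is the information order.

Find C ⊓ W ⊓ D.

Common lower bounds of {C, W, D}: S, Y.
The greatest among these is S.

S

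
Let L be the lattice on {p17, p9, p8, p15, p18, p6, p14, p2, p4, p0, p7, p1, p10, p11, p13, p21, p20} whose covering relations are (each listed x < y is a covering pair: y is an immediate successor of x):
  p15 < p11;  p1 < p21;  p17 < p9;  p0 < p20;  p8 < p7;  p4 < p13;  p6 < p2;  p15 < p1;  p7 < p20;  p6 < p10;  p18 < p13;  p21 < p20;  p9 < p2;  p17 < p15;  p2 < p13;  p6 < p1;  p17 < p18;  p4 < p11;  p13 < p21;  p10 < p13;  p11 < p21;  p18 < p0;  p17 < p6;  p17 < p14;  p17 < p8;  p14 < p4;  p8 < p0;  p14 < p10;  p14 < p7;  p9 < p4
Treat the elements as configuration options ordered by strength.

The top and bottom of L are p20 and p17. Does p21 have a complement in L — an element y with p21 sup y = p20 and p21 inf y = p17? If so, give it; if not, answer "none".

Need y with p21 ∨ y = p20 and p21 ∧ y = p17.
Checking each element gives: p8.

p8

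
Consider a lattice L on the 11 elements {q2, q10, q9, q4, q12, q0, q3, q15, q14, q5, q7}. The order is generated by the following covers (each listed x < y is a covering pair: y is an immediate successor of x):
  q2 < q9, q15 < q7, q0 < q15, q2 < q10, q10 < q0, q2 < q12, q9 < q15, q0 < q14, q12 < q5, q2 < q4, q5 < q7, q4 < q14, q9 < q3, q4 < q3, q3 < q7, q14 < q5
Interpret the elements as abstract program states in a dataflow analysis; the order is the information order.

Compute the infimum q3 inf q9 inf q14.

Common lower bounds of {q3, q9, q14}: q2.
The greatest among these is q2.

q2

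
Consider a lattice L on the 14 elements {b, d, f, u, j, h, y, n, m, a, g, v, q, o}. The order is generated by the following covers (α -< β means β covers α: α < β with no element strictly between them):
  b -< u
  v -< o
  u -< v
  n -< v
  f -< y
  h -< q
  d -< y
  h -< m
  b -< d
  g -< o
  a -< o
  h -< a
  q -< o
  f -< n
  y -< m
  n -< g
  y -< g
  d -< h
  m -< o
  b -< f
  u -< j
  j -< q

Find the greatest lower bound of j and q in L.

j

Common lower bounds of {j, q}: b, j, u.
The greatest among these is j.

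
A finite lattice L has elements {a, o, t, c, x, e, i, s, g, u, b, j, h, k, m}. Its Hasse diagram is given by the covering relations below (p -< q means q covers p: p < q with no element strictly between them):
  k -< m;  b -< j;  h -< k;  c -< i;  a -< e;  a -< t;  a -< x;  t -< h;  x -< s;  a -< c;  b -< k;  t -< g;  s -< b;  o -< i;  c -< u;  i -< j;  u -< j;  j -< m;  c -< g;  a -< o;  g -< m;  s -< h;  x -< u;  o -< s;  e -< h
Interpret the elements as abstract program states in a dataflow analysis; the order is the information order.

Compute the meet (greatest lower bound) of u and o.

Common lower bounds of {u, o}: a.
The greatest among these is a.

a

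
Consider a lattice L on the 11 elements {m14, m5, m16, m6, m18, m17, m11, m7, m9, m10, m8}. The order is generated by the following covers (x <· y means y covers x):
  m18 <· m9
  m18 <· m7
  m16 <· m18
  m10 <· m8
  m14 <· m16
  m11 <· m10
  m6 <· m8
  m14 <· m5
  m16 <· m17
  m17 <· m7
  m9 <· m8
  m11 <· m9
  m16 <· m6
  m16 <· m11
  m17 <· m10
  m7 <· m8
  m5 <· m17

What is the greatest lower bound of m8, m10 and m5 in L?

Common lower bounds of {m8, m10, m5}: m14, m5.
The greatest among these is m5.

m5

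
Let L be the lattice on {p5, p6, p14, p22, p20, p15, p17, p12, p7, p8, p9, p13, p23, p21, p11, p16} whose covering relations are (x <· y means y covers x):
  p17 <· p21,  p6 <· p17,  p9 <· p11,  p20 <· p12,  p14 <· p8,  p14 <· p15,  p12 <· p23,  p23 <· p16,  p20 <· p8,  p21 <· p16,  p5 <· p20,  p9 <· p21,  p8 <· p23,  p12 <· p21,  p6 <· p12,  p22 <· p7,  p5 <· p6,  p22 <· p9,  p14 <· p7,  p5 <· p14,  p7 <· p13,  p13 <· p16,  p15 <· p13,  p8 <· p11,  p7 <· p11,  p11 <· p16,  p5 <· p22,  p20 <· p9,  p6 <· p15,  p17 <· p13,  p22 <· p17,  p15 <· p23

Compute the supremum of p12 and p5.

p12

Common upper bounds of {p12, p5}: p12, p16, p21, p23.
The least among these is p12.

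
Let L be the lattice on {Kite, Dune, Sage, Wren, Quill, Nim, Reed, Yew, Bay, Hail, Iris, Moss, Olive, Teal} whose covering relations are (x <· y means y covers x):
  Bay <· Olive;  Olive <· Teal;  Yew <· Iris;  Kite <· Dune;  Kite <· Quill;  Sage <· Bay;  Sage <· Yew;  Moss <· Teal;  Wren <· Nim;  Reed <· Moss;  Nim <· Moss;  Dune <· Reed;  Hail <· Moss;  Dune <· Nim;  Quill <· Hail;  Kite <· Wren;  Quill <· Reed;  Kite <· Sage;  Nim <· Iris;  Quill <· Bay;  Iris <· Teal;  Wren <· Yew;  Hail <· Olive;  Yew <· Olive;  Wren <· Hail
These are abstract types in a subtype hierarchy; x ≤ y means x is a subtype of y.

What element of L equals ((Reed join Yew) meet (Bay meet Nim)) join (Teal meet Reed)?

Reed

Reed ∨ Yew = Teal
Bay ∧ Nim = Kite
Teal ∧ Kite = Kite
Teal ∧ Reed = Reed
Kite ∨ Reed = Reed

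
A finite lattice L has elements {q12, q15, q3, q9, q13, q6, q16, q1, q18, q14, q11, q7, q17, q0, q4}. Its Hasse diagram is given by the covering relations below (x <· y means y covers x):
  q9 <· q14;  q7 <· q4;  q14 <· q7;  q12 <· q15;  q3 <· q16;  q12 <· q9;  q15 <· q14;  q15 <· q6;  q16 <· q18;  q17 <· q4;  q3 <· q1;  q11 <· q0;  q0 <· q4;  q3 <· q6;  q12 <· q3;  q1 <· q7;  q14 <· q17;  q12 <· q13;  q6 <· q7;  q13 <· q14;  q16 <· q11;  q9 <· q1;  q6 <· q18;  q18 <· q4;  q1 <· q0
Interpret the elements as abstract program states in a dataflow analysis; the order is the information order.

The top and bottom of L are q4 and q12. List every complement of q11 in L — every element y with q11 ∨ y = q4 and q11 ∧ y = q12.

Need y with q11 ∨ y = q4 and q11 ∧ y = q12.
Checking each element gives: q13, q14, q15, q17.

q13, q14, q15, q17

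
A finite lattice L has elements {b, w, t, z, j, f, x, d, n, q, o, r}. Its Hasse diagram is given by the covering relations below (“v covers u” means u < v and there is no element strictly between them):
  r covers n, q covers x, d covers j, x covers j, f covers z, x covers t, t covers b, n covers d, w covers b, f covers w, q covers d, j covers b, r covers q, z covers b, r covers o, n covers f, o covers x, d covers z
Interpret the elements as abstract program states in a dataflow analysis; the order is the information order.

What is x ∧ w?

b

Common lower bounds of {x, w}: b.
The greatest among these is b.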